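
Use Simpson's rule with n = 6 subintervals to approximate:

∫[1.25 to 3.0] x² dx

f(x) = x²
a = 1.25, b = 3.0, n = 6
h = (b - a)/n = 0.291667

Simpson's rule: (h/3)[f(x₀) + 4f(x₁) + 2f(x₂) + ... + f(xₙ)]

x_0 = 1.2500, f(x_0) = 1.562500, coefficient = 1
x_1 = 1.5417, f(x_1) = 2.376736, coefficient = 4
x_2 = 1.8333, f(x_2) = 3.361111, coefficient = 2
x_3 = 2.1250, f(x_3) = 4.515625, coefficient = 4
x_4 = 2.4167, f(x_4) = 5.840278, coefficient = 2
x_5 = 2.7083, f(x_5) = 7.335069, coefficient = 4
x_6 = 3.0000, f(x_6) = 9.000000, coefficient = 1

I ≈ (0.291667/3) × 85.875000 = 8.348958
Exact value: 8.348958
Error: 0.000000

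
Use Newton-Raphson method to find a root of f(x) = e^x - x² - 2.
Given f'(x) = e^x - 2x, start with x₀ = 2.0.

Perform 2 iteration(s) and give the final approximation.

f(x) = e^x - x² - 2
f'(x) = e^x - 2x
x₀ = 2.0

Newton-Raphson formula: x_{n+1} = x_n - f(x_n)/f'(x_n)

Iteration 1:
  f(2.000000) = 1.389056
  f'(2.000000) = 3.389056
  x_1 = 2.000000 - 1.389056/3.389056 = 1.590135
Iteration 2:
  f(1.590135) = 0.375881
  f'(1.590135) = 1.724140
  x_2 = 1.590135 - 0.375881/1.724140 = 1.372124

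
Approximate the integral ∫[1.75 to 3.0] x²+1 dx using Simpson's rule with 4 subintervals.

f(x) = x²+1
a = 1.75, b = 3.0, n = 4
h = (b - a)/n = 0.312500

Simpson's rule: (h/3)[f(x₀) + 4f(x₁) + 2f(x₂) + ... + f(xₙ)]

x_0 = 1.7500, f(x_0) = 4.062500, coefficient = 1
x_1 = 2.0625, f(x_1) = 5.253906, coefficient = 4
x_2 = 2.3750, f(x_2) = 6.640625, coefficient = 2
x_3 = 2.6875, f(x_3) = 8.222656, coefficient = 4
x_4 = 3.0000, f(x_4) = 10.000000, coefficient = 1

I ≈ (0.312500/3) × 81.250000 = 8.463542
Exact value: 8.463542
Error: 0.000000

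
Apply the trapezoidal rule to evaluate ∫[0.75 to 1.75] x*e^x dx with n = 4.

f(x) = x*e^x
a = 0.75, b = 1.75, n = 4
h = (b - a)/n = 0.250000

Trapezoidal rule: (h/2)[f(x₀) + 2f(x₁) + 2f(x₂) + ... + f(xₙ)]

x_0 = 0.7500, f(x_0) = 1.587750, coefficient = 1
x_1 = 1.0000, f(x_1) = 2.718282, coefficient = 2
x_2 = 1.2500, f(x_2) = 4.362929, coefficient = 2
x_3 = 1.5000, f(x_3) = 6.722534, coefficient = 2
x_4 = 1.7500, f(x_4) = 10.070555, coefficient = 1

I ≈ (0.250000/2) × 39.265793 = 4.908224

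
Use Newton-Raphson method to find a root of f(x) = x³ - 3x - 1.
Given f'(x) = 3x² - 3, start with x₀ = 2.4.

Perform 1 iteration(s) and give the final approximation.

f(x) = x³ - 3x - 1
f'(x) = 3x² - 3
x₀ = 2.4

Newton-Raphson formula: x_{n+1} = x_n - f(x_n)/f'(x_n)

Iteration 1:
  f(2.400000) = 5.624000
  f'(2.400000) = 14.280000
  x_1 = 2.400000 - 5.624000/14.280000 = 2.006162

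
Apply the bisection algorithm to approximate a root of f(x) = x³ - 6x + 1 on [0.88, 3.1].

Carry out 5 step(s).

f(x) = x³ - 6x + 1
Initial interval: [0.88, 3.1]

Iteration 1:
  c_1 = (0.880000 + 3.100000)/2 = 1.990000
  f(c_1) = f(1.990000) = -3.059401
  f(a) × f(c) ≥ 0, new interval: [1.990000, 3.100000]
Iteration 2:
  c_2 = (1.990000 + 3.100000)/2 = 2.545000
  f(c_2) = f(2.545000) = 2.214029
  f(a) × f(c) < 0, new interval: [1.990000, 2.545000]
Iteration 3:
  c_3 = (1.990000 + 2.545000)/2 = 2.267500
  f(c_3) = f(2.267500) = -0.946521
  f(a) × f(c) ≥ 0, new interval: [2.267500, 2.545000]
Iteration 4:
  c_4 = (2.267500 + 2.545000)/2 = 2.406250
  f(c_4) = f(2.406250) = 0.494781
  f(a) × f(c) < 0, new interval: [2.267500, 2.406250]
Iteration 5:
  c_5 = (2.267500 + 2.406250)/2 = 2.336875
  f(c_5) = f(2.336875) = -0.259611
  f(a) × f(c) ≥ 0, new interval: [2.336875, 2.406250]

After 5 iteration(s), the approximation is c_5 = 2.336875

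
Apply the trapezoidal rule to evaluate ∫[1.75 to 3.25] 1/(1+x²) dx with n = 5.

f(x) = 1/(1+x²)
a = 1.75, b = 3.25, n = 5
h = (b - a)/n = 0.300000

Trapezoidal rule: (h/2)[f(x₀) + 2f(x₁) + 2f(x₂) + ... + f(xₙ)]

x_0 = 1.7500, f(x_0) = 0.246154, coefficient = 1
x_1 = 2.0500, f(x_1) = 0.192215, coefficient = 2
x_2 = 2.3500, f(x_2) = 0.153315, coefficient = 2
x_3 = 2.6500, f(x_3) = 0.124649, coefficient = 2
x_4 = 2.9500, f(x_4) = 0.103066, coefficient = 2
x_5 = 3.2500, f(x_5) = 0.086486, coefficient = 1

I ≈ (0.300000/2) × 1.479133 = 0.221870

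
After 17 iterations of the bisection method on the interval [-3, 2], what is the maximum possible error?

Bisection error bound: |error| ≤ (b-a)/2^n
|error| ≤ (2 - (-3))/2^17 = 5/2^17
|error| ≤ 0.0000381470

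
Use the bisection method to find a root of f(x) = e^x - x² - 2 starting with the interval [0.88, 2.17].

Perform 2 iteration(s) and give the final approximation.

f(x) = e^x - x² - 2
Initial interval: [0.88, 2.17]

Iteration 1:
  c_1 = (0.880000 + 2.170000)/2 = 1.525000
  f(c_1) = f(1.525000) = 0.269519
  f(a) × f(c) < 0, new interval: [0.880000, 1.525000]
Iteration 2:
  c_2 = (0.880000 + 1.525000)/2 = 1.202500
  f(c_2) = f(1.202500) = -0.117579
  f(a) × f(c) ≥ 0, new interval: [1.202500, 1.525000]

After 2 iteration(s), the approximation is c_2 = 1.202500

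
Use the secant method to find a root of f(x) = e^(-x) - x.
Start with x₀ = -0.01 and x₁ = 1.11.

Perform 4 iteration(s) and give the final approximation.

f(x) = e^(-x) - x
x₀ = -0.01, x₁ = 1.11

Secant formula: x_{n+1} = x_n - f(x_n)(x_n - x_{n-1})/(f(x_n) - f(x_{n-1}))

Iteration 1:
  f(-0.010000) = 1.020050
  f(1.110000) = -0.780441
  x_2 = 1.110000 - (-0.780441)×(1.110000 - (-0.010000))/(-0.780441 - 1.020050)
       = 0.624525
Iteration 2:
  f(1.110000) = -0.780441
  f(0.624525) = -0.089009
  x_3 = 0.624525 - (-0.089009)×(0.624525 - 1.110000)/(-0.089009 - (-0.780441))
       = 0.562029
Iteration 3:
  f(0.624525) = -0.089009
  f(0.562029) = 0.008022
  x_4 = 0.562029 - 0.008022×(0.562029 - 0.624525)/(0.008022 - (-0.089009))
       = 0.567196
Iteration 4:
  f(0.562029) = 0.008022
  f(0.567196) = -0.000083
  x_5 = 0.567196 - (-0.000083)×(0.567196 - 0.562029)/(-0.000083 - 0.008022)
       = 0.567143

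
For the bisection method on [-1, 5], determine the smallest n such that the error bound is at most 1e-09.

We need (b-a)/2^n ≤ 1e-09
(5 - (-1))/2^n ≤ 1e-09
6/2^n ≤ 1e-09
2^n ≥ 6000000000
n ≥ log₂(6000000000) = 32.48
n ≥ 33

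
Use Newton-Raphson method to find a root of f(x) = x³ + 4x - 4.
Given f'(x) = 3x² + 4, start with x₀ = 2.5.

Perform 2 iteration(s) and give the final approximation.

f(x) = x³ + 4x - 4
f'(x) = 3x² + 4
x₀ = 2.5

Newton-Raphson formula: x_{n+1} = x_n - f(x_n)/f'(x_n)

Iteration 1:
  f(2.500000) = 21.625000
  f'(2.500000) = 22.750000
  x_1 = 2.500000 - 21.625000/22.750000 = 1.549451
Iteration 2:
  f(1.549451) = 5.917718
  f'(1.549451) = 11.202391
  x_2 = 1.549451 - 5.917718/11.202391 = 1.021196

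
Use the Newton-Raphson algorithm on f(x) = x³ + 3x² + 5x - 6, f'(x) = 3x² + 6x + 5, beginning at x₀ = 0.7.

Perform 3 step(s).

f(x) = x³ + 3x² + 5x - 6
f'(x) = 3x² + 6x + 5
x₀ = 0.7

Newton-Raphson formula: x_{n+1} = x_n - f(x_n)/f'(x_n)

Iteration 1:
  f(0.700000) = -0.687000
  f'(0.700000) = 10.670000
  x_1 = 0.700000 - (-0.687000)/10.670000 = 0.764386
Iteration 2:
  f(0.764386) = 0.021409
  f'(0.764386) = 11.339175
  x_2 = 0.764386 - 0.021409/11.339175 = 0.762498
Iteration 3:
  f(0.762498) = 0.000019
  f'(0.762498) = 11.319198
  x_3 = 0.762498 - 0.000019/11.319198 = 0.762496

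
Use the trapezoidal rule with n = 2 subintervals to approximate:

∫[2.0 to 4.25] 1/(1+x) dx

f(x) = 1/(1+x)
a = 2.0, b = 4.25, n = 2
h = (b - a)/n = 1.125000

Trapezoidal rule: (h/2)[f(x₀) + 2f(x₁) + 2f(x₂) + ... + f(xₙ)]

x_0 = 2.0000, f(x_0) = 0.333333, coefficient = 1
x_1 = 3.1250, f(x_1) = 0.242424, coefficient = 2
x_2 = 4.2500, f(x_2) = 0.190476, coefficient = 1

I ≈ (1.125000/2) × 1.008658 = 0.567370
Exact value: 0.559616
Error: 0.007754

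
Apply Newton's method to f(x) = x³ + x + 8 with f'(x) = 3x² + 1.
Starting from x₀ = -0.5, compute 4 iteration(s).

f(x) = x³ + x + 8
f'(x) = 3x² + 1
x₀ = -0.5

Newton-Raphson formula: x_{n+1} = x_n - f(x_n)/f'(x_n)

Iteration 1:
  f(-0.500000) = 7.375000
  f'(-0.500000) = 1.750000
  x_1 = -0.500000 - 7.375000/1.750000 = -4.714286
Iteration 2:
  f(-4.714286) = -101.486880
  f'(-4.714286) = 67.673469
  x_2 = -4.714286 - (-101.486880)/67.673469 = -3.214630
Iteration 3:
  f(-3.214630) = -28.434133
  f'(-3.214630) = 32.001545
  x_3 = -3.214630 - (-28.434133)/32.001545 = -2.326107
Iteration 4:
  f(-2.326107) = -6.912139
  f'(-2.326107) = 17.232316
  x_4 = -2.326107 - (-6.912139)/17.232316 = -1.924992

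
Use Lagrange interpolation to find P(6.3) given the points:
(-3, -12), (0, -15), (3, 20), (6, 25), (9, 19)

Lagrange interpolation formula:
P(x) = Σ yᵢ × Lᵢ(x)
where Lᵢ(x) = Π_{j≠i} (x - xⱼ)/(xᵢ - xⱼ)

L_0(6.3) = (6.3 - 0)/(-3 - 0) × (6.3 - 3)/(-3 - 3) × (6.3 - 6)/(-3 - 6) × (6.3 - 9)/(-3 - 9) = -0.008662
L_1(6.3) = (6.3 - (-3))/(0 - (-3)) × (6.3 - 3)/(0 - 3) × (6.3 - 6)/(0 - 6) × (6.3 - 9)/(0 - 9) = 0.051150
L_2(6.3) = (6.3 - (-3))/(3 - (-3)) × (6.3 - 0)/(3 - 0) × (6.3 - 6)/(3 - 6) × (6.3 - 9)/(3 - 9) = -0.146475
L_3(6.3) = (6.3 - (-3))/(6 - (-3)) × (6.3 - 0)/(6 - 0) × (6.3 - 3)/(6 - 3) × (6.3 - 9)/(6 - 9) = 1.074150
L_4(6.3) = (6.3 - (-3))/(9 - (-3)) × (6.3 - 0)/(9 - 0) × (6.3 - 3)/(9 - 3) × (6.3 - 6)/(9 - 6) = 0.029837

P(6.3) = (-12)×L_0(6.3) + (-15)×L_1(6.3) + 20×L_2(6.3) + 25×L_3(6.3) + 19×L_4(6.3)
P(6.3) = 23.827863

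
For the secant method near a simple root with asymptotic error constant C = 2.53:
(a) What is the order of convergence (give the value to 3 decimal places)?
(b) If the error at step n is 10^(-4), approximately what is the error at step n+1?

(a) Secant method has superlinear convergence with order φ = (1+√5)/2 ≈ 1.618.
    This means |e_{n+1}| ≈ C|e_n|^1.618.

(b) With |e_n| = 10^(-4) and C = 2.53:
    |e_{n+1}| ≈ 2.53 × (10^(-4))^1.618 = 2.53 × 10^(-6.47)

(a) ≈ 1.618 (golden ratio); (b) |e_{n+1}| ≈ 8.531e-07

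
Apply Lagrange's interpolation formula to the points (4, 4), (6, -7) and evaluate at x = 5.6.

Lagrange interpolation formula:
P(x) = Σ yᵢ × Lᵢ(x)
where Lᵢ(x) = Π_{j≠i} (x - xⱼ)/(xᵢ - xⱼ)

L_0(5.6) = (5.6 - 6)/(4 - 6) = 0.200000
L_1(5.6) = (5.6 - 4)/(6 - 4) = 0.800000

P(5.6) = 4×L_0(5.6) + (-7)×L_1(5.6)
P(5.6) = -4.800000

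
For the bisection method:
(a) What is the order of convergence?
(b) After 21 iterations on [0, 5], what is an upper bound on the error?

(a) Bisection has linear (order 1) convergence; the error is halved each step.

(b) Error bound = (b-a)/2^n = (5 - 0)/2^{21}
    = 5/2^{21}

(a) 1 (linear); (b) error ≤ 2.38e-06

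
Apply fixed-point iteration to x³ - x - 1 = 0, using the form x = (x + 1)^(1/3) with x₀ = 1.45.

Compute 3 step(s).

Equation: x³ - x - 1 = 0
Fixed-point form: x = (x + 1)^(1/3)
x₀ = 1.45

x_1 = g(1.450000) = 1.348100
x_2 = g(1.348100) = 1.329144
x_3 = g(1.329144) = 1.325558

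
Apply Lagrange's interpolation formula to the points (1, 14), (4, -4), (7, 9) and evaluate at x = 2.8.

Lagrange interpolation formula:
P(x) = Σ yᵢ × Lᵢ(x)
where Lᵢ(x) = Π_{j≠i} (x - xⱼ)/(xᵢ - xⱼ)

L_0(2.8) = (2.8 - 4)/(1 - 4) × (2.8 - 7)/(1 - 7) = 0.280000
L_1(2.8) = (2.8 - 1)/(4 - 1) × (2.8 - 7)/(4 - 7) = 0.840000
L_2(2.8) = (2.8 - 1)/(7 - 1) × (2.8 - 4)/(7 - 4) = -0.120000

P(2.8) = 14×L_0(2.8) + (-4)×L_1(2.8) + 9×L_2(2.8)
P(2.8) = -0.520000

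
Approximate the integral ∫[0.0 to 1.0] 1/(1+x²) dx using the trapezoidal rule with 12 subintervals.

f(x) = 1/(1+x²)
a = 0.0, b = 1.0, n = 12
h = (b - a)/n = 0.083333

Trapezoidal rule: (h/2)[f(x₀) + 2f(x₁) + 2f(x₂) + ... + f(xₙ)]

x_0 = 0.0000, f(x_0) = 1.000000, coefficient = 1
x_1 = 0.0833, f(x_1) = 0.993103, coefficient = 2
x_2 = 0.1667, f(x_2) = 0.972973, coefficient = 2
x_3 = 0.2500, f(x_3) = 0.941176, coefficient = 2
x_4 = 0.3333, f(x_4) = 0.900000, coefficient = 2
x_5 = 0.4167, f(x_5) = 0.852071, coefficient = 2
x_6 = 0.5000, f(x_6) = 0.800000, coefficient = 2
x_7 = 0.5833, f(x_7) = 0.746114, coefficient = 2
x_8 = 0.6667, f(x_8) = 0.692308, coefficient = 2
x_9 = 0.7500, f(x_9) = 0.640000, coefficient = 2
x_10 = 0.8333, f(x_10) = 0.590164, coefficient = 2
x_11 = 0.9167, f(x_11) = 0.543396, coefficient = 2
x_12 = 1.0000, f(x_12) = 0.500000, coefficient = 1

I ≈ (0.083333/2) × 18.842611 = 0.785109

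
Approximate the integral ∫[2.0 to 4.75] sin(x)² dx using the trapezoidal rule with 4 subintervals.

f(x) = sin(x)²
a = 2.0, b = 4.75, n = 4
h = (b - a)/n = 0.687500

Trapezoidal rule: (h/2)[f(x₀) + 2f(x₁) + 2f(x₂) + ... + f(xₙ)]

x_0 = 2.0000, f(x_0) = 0.826822, coefficient = 1
x_1 = 2.6875, f(x_1) = 0.192411, coefficient = 2
x_2 = 3.3750, f(x_2) = 0.053497, coefficient = 2
x_3 = 4.0625, f(x_3) = 0.633856, coefficient = 2
x_4 = 4.7500, f(x_4) = 0.998586, coefficient = 1

I ≈ (0.687500/2) × 3.584937 = 1.232322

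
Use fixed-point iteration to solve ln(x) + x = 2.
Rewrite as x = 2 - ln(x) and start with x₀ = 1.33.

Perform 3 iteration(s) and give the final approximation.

Equation: ln(x) + x = 2
Fixed-point form: x = 2 - ln(x)
x₀ = 1.33

x_1 = g(1.330000) = 1.714821
x_2 = g(1.714821) = 1.460691
x_3 = g(1.460691) = 1.621090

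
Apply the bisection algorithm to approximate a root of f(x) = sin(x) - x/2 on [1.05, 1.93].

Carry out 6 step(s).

f(x) = sin(x) - x/2
Initial interval: [1.05, 1.93]

Iteration 1:
  c_1 = (1.050000 + 1.930000)/2 = 1.490000
  f(c_1) = f(1.490000) = 0.251738
  f(a) × f(c) ≥ 0, new interval: [1.490000, 1.930000]
Iteration 2:
  c_2 = (1.490000 + 1.930000)/2 = 1.710000
  f(c_2) = f(1.710000) = 0.135327
  f(a) × f(c) ≥ 0, new interval: [1.710000, 1.930000]
Iteration 3:
  c_3 = (1.710000 + 1.930000)/2 = 1.820000
  f(c_3) = f(1.820000) = 0.059109
  f(a) × f(c) ≥ 0, new interval: [1.820000, 1.930000]
Iteration 4:
  c_4 = (1.820000 + 1.930000)/2 = 1.875000
  f(c_4) = f(1.875000) = 0.016586
  f(a) × f(c) ≥ 0, new interval: [1.875000, 1.930000]
Iteration 5:
  c_5 = (1.875000 + 1.930000)/2 = 1.902500
  f(c_5) = f(1.902500) = -0.005761
  f(a) × f(c) < 0, new interval: [1.875000, 1.902500]
Iteration 6:
  c_6 = (1.875000 + 1.902500)/2 = 1.888750
  f(c_6) = f(1.888750) = 0.005502
  f(a) × f(c) ≥ 0, new interval: [1.888750, 1.902500]

After 6 iteration(s), the approximation is c_6 = 1.888750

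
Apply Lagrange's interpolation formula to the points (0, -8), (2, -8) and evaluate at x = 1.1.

Lagrange interpolation formula:
P(x) = Σ yᵢ × Lᵢ(x)
where Lᵢ(x) = Π_{j≠i} (x - xⱼ)/(xᵢ - xⱼ)

L_0(1.1) = (1.1 - 2)/(0 - 2) = 0.450000
L_1(1.1) = (1.1 - 0)/(2 - 0) = 0.550000

P(1.1) = (-8)×L_0(1.1) + (-8)×L_1(1.1)
P(1.1) = -8.000000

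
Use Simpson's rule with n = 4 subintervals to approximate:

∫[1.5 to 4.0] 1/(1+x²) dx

f(x) = 1/(1+x²)
a = 1.5, b = 4.0, n = 4
h = (b - a)/n = 0.625000

Simpson's rule: (h/3)[f(x₀) + 4f(x₁) + 2f(x₂) + ... + f(xₙ)]

x_0 = 1.5000, f(x_0) = 0.307692, coefficient = 1
x_1 = 2.1250, f(x_1) = 0.181303, coefficient = 4
x_2 = 2.7500, f(x_2) = 0.116788, coefficient = 2
x_3 = 3.3750, f(x_3) = 0.080706, coefficient = 4
x_4 = 4.0000, f(x_4) = 0.058824, coefficient = 1

I ≈ (0.625000/3) × 1.648130 = 0.343360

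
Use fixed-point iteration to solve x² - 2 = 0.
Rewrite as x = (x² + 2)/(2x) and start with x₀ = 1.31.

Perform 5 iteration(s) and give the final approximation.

Equation: x² - 2 = 0
Fixed-point form: x = (x² + 2)/(2x)
x₀ = 1.31

x_1 = g(1.310000) = 1.418359
x_2 = g(1.418359) = 1.414220
x_3 = g(1.414220) = 1.414214
x_4 = g(1.414214) = 1.414214
x_5 = g(1.414214) = 1.414214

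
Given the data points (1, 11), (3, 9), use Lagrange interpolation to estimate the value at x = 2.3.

Lagrange interpolation formula:
P(x) = Σ yᵢ × Lᵢ(x)
where Lᵢ(x) = Π_{j≠i} (x - xⱼ)/(xᵢ - xⱼ)

L_0(2.3) = (2.3 - 3)/(1 - 3) = 0.350000
L_1(2.3) = (2.3 - 1)/(3 - 1) = 0.650000

P(2.3) = 11×L_0(2.3) + 9×L_1(2.3)
P(2.3) = 9.700000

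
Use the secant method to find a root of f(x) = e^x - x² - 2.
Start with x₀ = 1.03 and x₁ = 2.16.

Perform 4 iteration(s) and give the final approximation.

f(x) = e^x - x² - 2
x₀ = 1.03, x₁ = 2.16

Secant formula: x_{n+1} = x_n - f(x_n)(x_n - x_{n-1})/(f(x_n) - f(x_{n-1}))

Iteration 1:
  f(1.030000) = -0.259834
  f(2.160000) = 2.005538
  x_2 = 2.160000 - 2.005538×(2.160000 - 1.030000)/(2.005538 - (-0.259834))
       = 1.159609
Iteration 2:
  f(2.160000) = 2.005538
  f(1.159609) = -0.156007
  x_3 = 1.159609 - (-0.156007)×(1.159609 - 2.160000)/(-0.156007 - 2.005538)
       = 1.231811
Iteration 3:
  f(1.159609) = -0.156007
  f(1.231811) = -0.089927
  x_4 = 1.231811 - (-0.089927)×(1.231811 - 1.159609)/(-0.089927 - (-0.156007))
       = 1.330071
Iteration 4:
  f(1.231811) = -0.089927
  f(1.330071) = 0.012222
  x_5 = 1.330071 - 0.012222×(1.330071 - 1.231811)/(0.012222 - (-0.089927))
       = 1.318314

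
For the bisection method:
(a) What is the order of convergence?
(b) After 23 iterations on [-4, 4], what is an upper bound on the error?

(a) Bisection has linear (order 1) convergence; the error is halved each step.

(b) Error bound = (b-a)/2^n = (4 - (-4))/2^{23}
    = 8/2^{23}

(a) 1 (linear); (b) error ≤ 9.54e-07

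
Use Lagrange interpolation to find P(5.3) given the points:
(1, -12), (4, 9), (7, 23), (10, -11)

Lagrange interpolation formula:
P(x) = Σ yᵢ × Lᵢ(x)
where Lᵢ(x) = Π_{j≠i} (x - xⱼ)/(xᵢ - xⱼ)

L_0(5.3) = (5.3 - 4)/(1 - 4) × (5.3 - 7)/(1 - 7) × (5.3 - 10)/(1 - 10) = -0.064117
L_1(5.3) = (5.3 - 1)/(4 - 1) × (5.3 - 7)/(4 - 7) × (5.3 - 10)/(4 - 10) = 0.636241
L_2(5.3) = (5.3 - 1)/(7 - 1) × (5.3 - 4)/(7 - 4) × (5.3 - 10)/(7 - 10) = 0.486537
L_3(5.3) = (5.3 - 1)/(10 - 1) × (5.3 - 4)/(10 - 4) × (5.3 - 7)/(10 - 7) = -0.058660

P(5.3) = (-12)×L_0(5.3) + 9×L_1(5.3) + 23×L_2(5.3) + (-11)×L_3(5.3)
P(5.3) = 18.331191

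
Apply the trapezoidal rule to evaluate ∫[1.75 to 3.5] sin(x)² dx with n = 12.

f(x) = sin(x)²
a = 1.75, b = 3.5, n = 12
h = (b - a)/n = 0.145833

Trapezoidal rule: (h/2)[f(x₀) + 2f(x₁) + 2f(x₂) + ... + f(xₙ)]

x_0 = 1.7500, f(x_0) = 0.968228, coefficient = 1
x_1 = 1.8958, f(x_1) = 0.898020, coefficient = 2
x_2 = 2.0417, f(x_2) = 0.794191, coefficient = 2
x_3 = 2.1875, f(x_3) = 0.665512, coefficient = 2
x_4 = 2.3333, f(x_4) = 0.522853, coefficient = 2
x_5 = 2.4792, f(x_5) = 0.378264, coefficient = 2
x_6 = 2.6250, f(x_6) = 0.243957, coefficient = 2
x_7 = 2.7708, f(x_7) = 0.131278, coefficient = 2
x_8 = 2.9167, f(x_8) = 0.049744, coefficient = 2
x_9 = 3.0625, f(x_9) = 0.006243, coefficient = 2
x_10 = 3.2083, f(x_10) = 0.004448, coefficient = 2
x_11 = 3.3542, f(x_11) = 0.044511, coefficient = 2
x_12 = 3.5000, f(x_12) = 0.123049, coefficient = 1

I ≈ (0.145833/2) × 8.569318 = 0.624846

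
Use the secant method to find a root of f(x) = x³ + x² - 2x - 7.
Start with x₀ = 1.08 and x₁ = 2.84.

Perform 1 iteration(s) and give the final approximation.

f(x) = x³ + x² - 2x - 7
x₀ = 1.08, x₁ = 2.84

Secant formula: x_{n+1} = x_n - f(x_n)(x_n - x_{n-1})/(f(x_n) - f(x_{n-1}))

Iteration 1:
  f(1.080000) = -6.733888
  f(2.840000) = 18.291904
  x_2 = 2.840000 - 18.291904×(2.840000 - 1.080000)/(18.291904 - (-6.733888))
       = 1.553577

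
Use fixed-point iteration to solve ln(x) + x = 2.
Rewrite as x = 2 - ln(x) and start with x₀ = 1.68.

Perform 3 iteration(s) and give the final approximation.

Equation: ln(x) + x = 2
Fixed-point form: x = 2 - ln(x)
x₀ = 1.68

x_1 = g(1.680000) = 1.481206
x_2 = g(1.481206) = 1.607143
x_3 = g(1.607143) = 1.525542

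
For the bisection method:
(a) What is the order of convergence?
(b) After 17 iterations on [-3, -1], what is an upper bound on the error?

(a) Bisection has linear (order 1) convergence; the error is halved each step.

(b) Error bound = (b-a)/2^n = (-1 - (-3))/2^{17}
    = 2/2^{17}

(a) 1 (linear); (b) error ≤ 1.53e-05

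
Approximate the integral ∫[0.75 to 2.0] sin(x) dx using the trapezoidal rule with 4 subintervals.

f(x) = sin(x)
a = 0.75, b = 2.0, n = 4
h = (b - a)/n = 0.312500

Trapezoidal rule: (h/2)[f(x₀) + 2f(x₁) + 2f(x₂) + ... + f(xₙ)]

x_0 = 0.7500, f(x_0) = 0.681639, coefficient = 1
x_1 = 1.0625, f(x_1) = 0.873575, coefficient = 2
x_2 = 1.3750, f(x_2) = 0.980893, coefficient = 2
x_3 = 1.6875, f(x_3) = 0.993198, coefficient = 2
x_4 = 2.0000, f(x_4) = 0.909297, coefficient = 1

I ≈ (0.312500/2) × 7.286268 = 1.138479
Exact value: 1.147836
Error: 0.009356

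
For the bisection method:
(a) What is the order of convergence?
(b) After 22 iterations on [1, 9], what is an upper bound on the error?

(a) Bisection has linear (order 1) convergence; the error is halved each step.

(b) Error bound = (b-a)/2^n = (9 - 1)/2^{22}
    = 8/2^{22}

(a) 1 (linear); (b) error ≤ 1.91e-06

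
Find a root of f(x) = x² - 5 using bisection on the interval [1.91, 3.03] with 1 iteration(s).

f(x) = x² - 5
Initial interval: [1.91, 3.03]

Iteration 1:
  c_1 = (1.910000 + 3.030000)/2 = 2.470000
  f(c_1) = f(2.470000) = 1.100900
  f(a) × f(c) < 0, new interval: [1.910000, 2.470000]

After 1 iteration(s), the approximation is c_1 = 2.470000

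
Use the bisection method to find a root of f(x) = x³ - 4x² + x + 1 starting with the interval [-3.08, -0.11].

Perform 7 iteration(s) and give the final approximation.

f(x) = x³ - 4x² + x + 1
Initial interval: [-3.08, -0.11]

Iteration 1:
  c_1 = (-3.080000 + (-0.110000))/2 = -1.595000
  f(c_1) = f(-1.595000) = -14.828820
  f(a) × f(c) ≥ 0, new interval: [-1.595000, -0.110000]
Iteration 2:
  c_2 = (-1.595000 + (-0.110000))/2 = -0.852500
  f(c_2) = f(-0.852500) = -3.379085
  f(a) × f(c) ≥ 0, new interval: [-0.852500, -0.110000]
Iteration 3:
  c_3 = (-0.852500 + (-0.110000))/2 = -0.481250
  f(c_3) = f(-0.481250) = -0.519115
  f(a) × f(c) ≥ 0, new interval: [-0.481250, -0.110000]
Iteration 4:
  c_4 = (-0.481250 + (-0.110000))/2 = -0.295625
  f(c_4) = f(-0.295625) = 0.328963
  f(a) × f(c) < 0, new interval: [-0.481250, -0.295625]
Iteration 5:
  c_5 = (-0.481250 + (-0.295625))/2 = -0.388437
  f(c_5) = f(-0.388437) = -0.050581
  f(a) × f(c) ≥ 0, new interval: [-0.388437, -0.295625]
Iteration 6:
  c_6 = (-0.388437 + (-0.295625))/2 = -0.342031
  f(c_6) = f(-0.342031) = 0.150015
  f(a) × f(c) < 0, new interval: [-0.388437, -0.342031]
Iteration 7:
  c_7 = (-0.388437 + (-0.342031))/2 = -0.365234
  f(c_7) = f(-0.365234) = 0.052460
  f(a) × f(c) < 0, new interval: [-0.388437, -0.365234]

After 7 iteration(s), the approximation is c_7 = -0.365234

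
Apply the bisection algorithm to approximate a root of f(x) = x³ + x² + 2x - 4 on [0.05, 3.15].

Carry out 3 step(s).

f(x) = x³ + x² + 2x - 4
Initial interval: [0.05, 3.15]

Iteration 1:
  c_1 = (0.050000 + 3.150000)/2 = 1.600000
  f(c_1) = f(1.600000) = 5.856000
  f(a) × f(c) < 0, new interval: [0.050000, 1.600000]
Iteration 2:
  c_2 = (0.050000 + 1.600000)/2 = 0.825000
  f(c_2) = f(0.825000) = -1.107859
  f(a) × f(c) ≥ 0, new interval: [0.825000, 1.600000]
Iteration 3:
  c_3 = (0.825000 + 1.600000)/2 = 1.212500
  f(c_3) = f(1.212500) = 1.677721
  f(a) × f(c) < 0, new interval: [0.825000, 1.212500]

After 3 iteration(s), the approximation is c_3 = 1.212500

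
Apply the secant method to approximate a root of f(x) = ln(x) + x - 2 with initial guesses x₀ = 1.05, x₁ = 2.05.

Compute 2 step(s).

f(x) = ln(x) + x - 2
x₀ = 1.05, x₁ = 2.05

Secant formula: x_{n+1} = x_n - f(x_n)(x_n - x_{n-1})/(f(x_n) - f(x_{n-1}))

Iteration 1:
  f(1.050000) = -0.901210
  f(2.050000) = 0.767840
  x_2 = 2.050000 - 0.767840×(2.050000 - 1.050000)/(0.767840 - (-0.901210))
       = 1.589954
Iteration 2:
  f(2.050000) = 0.767840
  f(1.589954) = 0.053659
  x_3 = 1.589954 - 0.053659×(1.589954 - 2.050000)/(0.053659 - 0.767840)
       = 1.555389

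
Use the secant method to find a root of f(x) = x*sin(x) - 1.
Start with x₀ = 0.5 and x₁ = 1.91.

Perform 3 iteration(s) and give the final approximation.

f(x) = x*sin(x) - 1
x₀ = 0.5, x₁ = 1.91

Secant formula: x_{n+1} = x_n - f(x_n)(x_n - x_{n-1})/(f(x_n) - f(x_{n-1}))

Iteration 1:
  f(0.500000) = -0.760287
  f(1.910000) = 0.801168
  x_2 = 1.910000 - 0.801168×(1.910000 - 0.500000)/(0.801168 - (-0.760287))
       = 1.186542
Iteration 2:
  f(1.910000) = 0.801168
  f(1.186542) = 0.100018
  x_3 = 1.186542 - 0.100018×(1.186542 - 1.910000)/(0.100018 - 0.801168)
       = 1.083343
Iteration 3:
  f(1.186542) = 0.100018
  f(1.083343) = -0.042836
  x_4 = 1.083343 - (-0.042836)×(1.083343 - 1.186542)/(-0.042836 - 0.100018)
       = 1.114288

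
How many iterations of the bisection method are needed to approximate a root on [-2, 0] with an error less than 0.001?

We need (b-a)/2^n ≤ 0.001
(0 - (-2))/2^n ≤ 0.001
2/2^n ≤ 0.001
2^n ≥ 2000
n ≥ log₂(2000) = 10.97
n ≥ 11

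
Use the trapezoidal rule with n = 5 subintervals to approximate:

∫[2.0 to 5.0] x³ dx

f(x) = x³
a = 2.0, b = 5.0, n = 5
h = (b - a)/n = 0.600000

Trapezoidal rule: (h/2)[f(x₀) + 2f(x₁) + 2f(x₂) + ... + f(xₙ)]

x_0 = 2.0000, f(x_0) = 8.000000, coefficient = 1
x_1 = 2.6000, f(x_1) = 17.576000, coefficient = 2
x_2 = 3.2000, f(x_2) = 32.768000, coefficient = 2
x_3 = 3.8000, f(x_3) = 54.872000, coefficient = 2
x_4 = 4.4000, f(x_4) = 85.184000, coefficient = 2
x_5 = 5.0000, f(x_5) = 125.000000, coefficient = 1

I ≈ (0.600000/2) × 513.800000 = 154.140000
Exact value: 152.250000
Error: 1.890000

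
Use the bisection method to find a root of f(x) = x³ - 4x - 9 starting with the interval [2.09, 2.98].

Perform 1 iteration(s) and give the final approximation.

f(x) = x³ - 4x - 9
Initial interval: [2.09, 2.98]

Iteration 1:
  c_1 = (2.090000 + 2.980000)/2 = 2.535000
  f(c_1) = f(2.535000) = -2.849520
  f(a) × f(c) ≥ 0, new interval: [2.535000, 2.980000]

After 1 iteration(s), the approximation is c_1 = 2.535000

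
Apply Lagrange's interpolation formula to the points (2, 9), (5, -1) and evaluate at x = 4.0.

Lagrange interpolation formula:
P(x) = Σ yᵢ × Lᵢ(x)
where Lᵢ(x) = Π_{j≠i} (x - xⱼ)/(xᵢ - xⱼ)

L_0(4.0) = (4.0 - 5)/(2 - 5) = 0.333333
L_1(4.0) = (4.0 - 2)/(5 - 2) = 0.666667

P(4.0) = 9×L_0(4.0) + (-1)×L_1(4.0)
P(4.0) = 2.333333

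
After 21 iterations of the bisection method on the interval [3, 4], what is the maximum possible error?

Bisection error bound: |error| ≤ (b-a)/2^n
|error| ≤ (4 - 3)/2^21 = 1/2^21
|error| ≤ 0.0000004768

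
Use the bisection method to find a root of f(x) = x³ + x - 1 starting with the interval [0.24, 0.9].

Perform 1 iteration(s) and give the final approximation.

f(x) = x³ + x - 1
Initial interval: [0.24, 0.9]

Iteration 1:
  c_1 = (0.240000 + 0.900000)/2 = 0.570000
  f(c_1) = f(0.570000) = -0.244807
  f(a) × f(c) ≥ 0, new interval: [0.570000, 0.900000]

After 1 iteration(s), the approximation is c_1 = 0.570000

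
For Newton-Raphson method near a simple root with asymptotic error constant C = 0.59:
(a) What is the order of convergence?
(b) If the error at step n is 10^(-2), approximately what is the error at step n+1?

(a) Newton-Raphson has quadratic (order 2) convergence near simple roots.
    This means |e_{n+1}| ≈ C|e_n|².

(b) With |e_n| = 10^(-2) and C = 0.59:
    |e_{n+1}| ≈ 0.59 × (10^(-2))² = 0.59 × 10^(-4)

(a) 2 (quadratic); (b) |e_{n+1}| ≈ 5.900e-05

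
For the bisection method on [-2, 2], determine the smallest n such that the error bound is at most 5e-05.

We need (b-a)/2^n ≤ 5e-05
(2 - (-2))/2^n ≤ 5e-05
4/2^n ≤ 5e-05
2^n ≥ 80000
n ≥ log₂(80000) = 16.29
n ≥ 17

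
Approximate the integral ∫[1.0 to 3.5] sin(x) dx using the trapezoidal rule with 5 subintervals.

f(x) = sin(x)
a = 1.0, b = 3.5, n = 5
h = (b - a)/n = 0.500000

Trapezoidal rule: (h/2)[f(x₀) + 2f(x₁) + 2f(x₂) + ... + f(xₙ)]

x_0 = 1.0000, f(x_0) = 0.841471, coefficient = 1
x_1 = 1.5000, f(x_1) = 0.997495, coefficient = 2
x_2 = 2.0000, f(x_2) = 0.909297, coefficient = 2
x_3 = 2.5000, f(x_3) = 0.598472, coefficient = 2
x_4 = 3.0000, f(x_4) = 0.141120, coefficient = 2
x_5 = 3.5000, f(x_5) = -0.350783, coefficient = 1

I ≈ (0.500000/2) × 5.783457 = 1.445864
Exact value: 1.476759
Error: 0.030895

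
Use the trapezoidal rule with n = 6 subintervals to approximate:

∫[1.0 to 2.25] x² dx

f(x) = x²
a = 1.0, b = 2.25, n = 6
h = (b - a)/n = 0.208333

Trapezoidal rule: (h/2)[f(x₀) + 2f(x₁) + 2f(x₂) + ... + f(xₙ)]

x_0 = 1.0000, f(x_0) = 1.000000, coefficient = 1
x_1 = 1.2083, f(x_1) = 1.460069, coefficient = 2
x_2 = 1.4167, f(x_2) = 2.006944, coefficient = 2
x_3 = 1.6250, f(x_3) = 2.640625, coefficient = 2
x_4 = 1.8333, f(x_4) = 3.361111, coefficient = 2
x_5 = 2.0417, f(x_5) = 4.168403, coefficient = 2
x_6 = 2.2500, f(x_6) = 5.062500, coefficient = 1

I ≈ (0.208333/2) × 33.336806 = 3.472584
Exact value: 3.463542
Error: 0.009042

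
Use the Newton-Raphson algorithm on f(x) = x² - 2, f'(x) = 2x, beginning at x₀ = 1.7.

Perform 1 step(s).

f(x) = x² - 2
f'(x) = 2x
x₀ = 1.7

Newton-Raphson formula: x_{n+1} = x_n - f(x_n)/f'(x_n)

Iteration 1:
  f(1.700000) = 0.890000
  f'(1.700000) = 3.400000
  x_1 = 1.700000 - 0.890000/3.400000 = 1.438235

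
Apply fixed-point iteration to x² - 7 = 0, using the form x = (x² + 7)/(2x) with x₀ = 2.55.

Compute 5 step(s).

Equation: x² - 7 = 0
Fixed-point form: x = (x² + 7)/(2x)
x₀ = 2.55

x_1 = g(2.550000) = 2.647549
x_2 = g(2.647549) = 2.645752
x_3 = g(2.645752) = 2.645751
x_4 = g(2.645751) = 2.645751
x_5 = g(2.645751) = 2.645751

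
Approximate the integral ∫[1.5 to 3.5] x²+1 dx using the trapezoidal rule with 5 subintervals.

f(x) = x²+1
a = 1.5, b = 3.5, n = 5
h = (b - a)/n = 0.400000

Trapezoidal rule: (h/2)[f(x₀) + 2f(x₁) + 2f(x₂) + ... + f(xₙ)]

x_0 = 1.5000, f(x_0) = 3.250000, coefficient = 1
x_1 = 1.9000, f(x_1) = 4.610000, coefficient = 2
x_2 = 2.3000, f(x_2) = 6.290000, coefficient = 2
x_3 = 2.7000, f(x_3) = 8.290000, coefficient = 2
x_4 = 3.1000, f(x_4) = 10.610000, coefficient = 2
x_5 = 3.5000, f(x_5) = 13.250000, coefficient = 1

I ≈ (0.400000/2) × 76.100000 = 15.220000
Exact value: 15.166667
Error: 0.053333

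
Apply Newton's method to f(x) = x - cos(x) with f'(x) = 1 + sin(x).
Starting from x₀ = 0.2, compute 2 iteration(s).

f(x) = x - cos(x)
f'(x) = 1 + sin(x)
x₀ = 0.2

Newton-Raphson formula: x_{n+1} = x_n - f(x_n)/f'(x_n)

Iteration 1:
  f(0.200000) = -0.780067
  f'(0.200000) = 1.198669
  x_1 = 0.200000 - (-0.780067)/1.198669 = 0.850777
Iteration 2:
  f(0.850777) = 0.191378
  f'(0.850777) = 1.751793
  x_2 = 0.850777 - 0.191378/1.751793 = 0.741530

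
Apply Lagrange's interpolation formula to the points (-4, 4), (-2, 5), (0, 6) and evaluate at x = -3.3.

Lagrange interpolation formula:
P(x) = Σ yᵢ × Lᵢ(x)
where Lᵢ(x) = Π_{j≠i} (x - xⱼ)/(xᵢ - xⱼ)

L_0(-3.3) = (-3.3 - (-2))/(-4 - (-2)) × (-3.3 - 0)/(-4 - 0) = 0.536250
L_1(-3.3) = (-3.3 - (-4))/(-2 - (-4)) × (-3.3 - 0)/(-2 - 0) = 0.577500
L_2(-3.3) = (-3.3 - (-4))/(0 - (-4)) × (-3.3 - (-2))/(0 - (-2)) = -0.113750

P(-3.3) = 4×L_0(-3.3) + 5×L_1(-3.3) + 6×L_2(-3.3)
P(-3.3) = 4.350000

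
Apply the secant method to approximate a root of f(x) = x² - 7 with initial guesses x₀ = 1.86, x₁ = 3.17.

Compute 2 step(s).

f(x) = x² - 7
x₀ = 1.86, x₁ = 3.17

Secant formula: x_{n+1} = x_n - f(x_n)(x_n - x_{n-1})/(f(x_n) - f(x_{n-1}))

Iteration 1:
  f(1.860000) = -3.540400
  f(3.170000) = 3.048900
  x_2 = 3.170000 - 3.048900×(3.170000 - 1.860000)/(3.048900 - (-3.540400))
       = 2.563857
Iteration 2:
  f(3.170000) = 3.048900
  f(2.563857) = -0.426638
  x_3 = 2.563857 - (-0.426638)×(2.563857 - 3.170000)/(-0.426638 - 3.048900)
       = 2.638264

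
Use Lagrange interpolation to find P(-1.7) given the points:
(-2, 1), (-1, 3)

Lagrange interpolation formula:
P(x) = Σ yᵢ × Lᵢ(x)
where Lᵢ(x) = Π_{j≠i} (x - xⱼ)/(xᵢ - xⱼ)

L_0(-1.7) = (-1.7 - (-1))/(-2 - (-1)) = 0.700000
L_1(-1.7) = (-1.7 - (-2))/(-1 - (-2)) = 0.300000

P(-1.7) = 1×L_0(-1.7) + 3×L_1(-1.7)
P(-1.7) = 1.600000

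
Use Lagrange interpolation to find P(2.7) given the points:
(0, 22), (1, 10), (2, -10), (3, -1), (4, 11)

Lagrange interpolation formula:
P(x) = Σ yᵢ × Lᵢ(x)
where Lᵢ(x) = Π_{j≠i} (x - xⱼ)/(xᵢ - xⱼ)

L_0(2.7) = (2.7 - 1)/(0 - 1) × (2.7 - 2)/(0 - 2) × (2.7 - 3)/(0 - 3) × (2.7 - 4)/(0 - 4) = 0.019337
L_1(2.7) = (2.7 - 0)/(1 - 0) × (2.7 - 2)/(1 - 2) × (2.7 - 3)/(1 - 3) × (2.7 - 4)/(1 - 4) = -0.122850
L_2(2.7) = (2.7 - 0)/(2 - 0) × (2.7 - 1)/(2 - 1) × (2.7 - 3)/(2 - 3) × (2.7 - 4)/(2 - 4) = 0.447525
L_3(2.7) = (2.7 - 0)/(3 - 0) × (2.7 - 1)/(3 - 1) × (2.7 - 2)/(3 - 2) × (2.7 - 4)/(3 - 4) = 0.696150
L_4(2.7) = (2.7 - 0)/(4 - 0) × (2.7 - 1)/(4 - 1) × (2.7 - 2)/(4 - 2) × (2.7 - 3)/(4 - 3) = -0.040162

P(2.7) = 22×L_0(2.7) + 10×L_1(2.7) + (-10)×L_2(2.7) + (-1)×L_3(2.7) + 11×L_4(2.7)
P(2.7) = -6.416262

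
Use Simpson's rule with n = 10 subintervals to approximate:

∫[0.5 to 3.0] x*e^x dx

f(x) = x*e^x
a = 0.5, b = 3.0, n = 10
h = (b - a)/n = 0.250000

Simpson's rule: (h/3)[f(x₀) + 4f(x₁) + 2f(x₂) + ... + f(xₙ)]

x_0 = 0.5000, f(x_0) = 0.824361, coefficient = 1
x_1 = 0.7500, f(x_1) = 1.587750, coefficient = 4
x_2 = 1.0000, f(x_2) = 2.718282, coefficient = 2
x_3 = 1.2500, f(x_3) = 4.362929, coefficient = 4
x_4 = 1.5000, f(x_4) = 6.722534, coefficient = 2
x_5 = 1.7500, f(x_5) = 10.070555, coefficient = 4
x_6 = 2.0000, f(x_6) = 14.778112, coefficient = 2
x_7 = 2.2500, f(x_7) = 21.347406, coefficient = 4
x_8 = 2.5000, f(x_8) = 30.456235, coefficient = 2
x_9 = 2.7500, f(x_9) = 43.017238, coefficient = 4
x_10 = 3.0000, f(x_10) = 60.256611, coefficient = 1

I ≈ (0.250000/3) × 491.974803 = 40.997900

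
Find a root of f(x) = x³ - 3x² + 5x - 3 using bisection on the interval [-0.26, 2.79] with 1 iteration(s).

f(x) = x³ - 3x² + 5x - 3
Initial interval: [-0.26, 2.79]

Iteration 1:
  c_1 = (-0.260000 + 2.790000)/2 = 1.265000
  f(c_1) = f(1.265000) = 0.548610
  f(a) × f(c) < 0, new interval: [-0.260000, 1.265000]

After 1 iteration(s), the approximation is c_1 = 1.265000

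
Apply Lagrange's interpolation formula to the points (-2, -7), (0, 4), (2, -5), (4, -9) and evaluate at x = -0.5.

Lagrange interpolation formula:
P(x) = Σ yᵢ × Lᵢ(x)
where Lᵢ(x) = Π_{j≠i} (x - xⱼ)/(xᵢ - xⱼ)

L_0(-0.5) = (-0.5 - 0)/(-2 - 0) × (-0.5 - 2)/(-2 - 2) × (-0.5 - 4)/(-2 - 4) = 0.117188
L_1(-0.5) = (-0.5 - (-2))/(0 - (-2)) × (-0.5 - 2)/(0 - 2) × (-0.5 - 4)/(0 - 4) = 1.054688
L_2(-0.5) = (-0.5 - (-2))/(2 - (-2)) × (-0.5 - 0)/(2 - 0) × (-0.5 - 4)/(2 - 4) = -0.210938
L_3(-0.5) = (-0.5 - (-2))/(4 - (-2)) × (-0.5 - 0)/(4 - 0) × (-0.5 - 2)/(4 - 2) = 0.039062

P(-0.5) = (-7)×L_0(-0.5) + 4×L_1(-0.5) + (-5)×L_2(-0.5) + (-9)×L_3(-0.5)
P(-0.5) = 4.101562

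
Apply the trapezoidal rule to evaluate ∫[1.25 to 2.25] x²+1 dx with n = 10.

f(x) = x²+1
a = 1.25, b = 2.25, n = 10
h = (b - a)/n = 0.100000

Trapezoidal rule: (h/2)[f(x₀) + 2f(x₁) + 2f(x₂) + ... + f(xₙ)]

x_0 = 1.2500, f(x_0) = 2.562500, coefficient = 1
x_1 = 1.3500, f(x_1) = 2.822500, coefficient = 2
x_2 = 1.4500, f(x_2) = 3.102500, coefficient = 2
x_3 = 1.5500, f(x_3) = 3.402500, coefficient = 2
x_4 = 1.6500, f(x_4) = 3.722500, coefficient = 2
x_5 = 1.7500, f(x_5) = 4.062500, coefficient = 2
x_6 = 1.8500, f(x_6) = 4.422500, coefficient = 2
x_7 = 1.9500, f(x_7) = 4.802500, coefficient = 2
x_8 = 2.0500, f(x_8) = 5.202500, coefficient = 2
x_9 = 2.1500, f(x_9) = 5.622500, coefficient = 2
x_10 = 2.2500, f(x_10) = 6.062500, coefficient = 1

I ≈ (0.100000/2) × 82.950000 = 4.147500
Exact value: 4.145833
Error: 0.001667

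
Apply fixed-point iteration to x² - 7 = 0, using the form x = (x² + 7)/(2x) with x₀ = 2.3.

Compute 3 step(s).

Equation: x² - 7 = 0
Fixed-point form: x = (x² + 7)/(2x)
x₀ = 2.3

x_1 = g(2.300000) = 2.671739
x_2 = g(2.671739) = 2.645878
x_3 = g(2.645878) = 2.645751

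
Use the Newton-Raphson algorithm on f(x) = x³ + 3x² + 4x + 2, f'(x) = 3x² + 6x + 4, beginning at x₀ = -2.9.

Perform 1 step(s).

f(x) = x³ + 3x² + 4x + 2
f'(x) = 3x² + 6x + 4
x₀ = -2.9

Newton-Raphson formula: x_{n+1} = x_n - f(x_n)/f'(x_n)

Iteration 1:
  f(-2.900000) = -8.759000
  f'(-2.900000) = 11.830000
  x_1 = -2.900000 - (-8.759000)/11.830000 = -2.159594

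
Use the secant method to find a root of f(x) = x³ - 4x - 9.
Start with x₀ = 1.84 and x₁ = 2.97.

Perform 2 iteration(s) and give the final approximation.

f(x) = x³ - 4x - 9
x₀ = 1.84, x₁ = 2.97

Secant formula: x_{n+1} = x_n - f(x_n)(x_n - x_{n-1})/(f(x_n) - f(x_{n-1}))

Iteration 1:
  f(1.840000) = -10.130496
  f(2.970000) = 5.318073
  x_2 = 2.970000 - 5.318073×(2.970000 - 1.840000)/(5.318073 - (-10.130496))
       = 2.581005
Iteration 2:
  f(2.970000) = 5.318073
  f(2.581005) = -2.130438
  x_3 = 2.581005 - (-2.130438)×(2.581005 - 2.970000)/(-2.130438 - 5.318073)
       = 2.692266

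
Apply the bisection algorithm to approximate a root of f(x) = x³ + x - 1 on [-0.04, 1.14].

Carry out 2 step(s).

f(x) = x³ + x - 1
Initial interval: [-0.04, 1.14]

Iteration 1:
  c_1 = (-0.040000 + 1.140000)/2 = 0.550000
  f(c_1) = f(0.550000) = -0.283625
  f(a) × f(c) ≥ 0, new interval: [0.550000, 1.140000]
Iteration 2:
  c_2 = (0.550000 + 1.140000)/2 = 0.845000
  f(c_2) = f(0.845000) = 0.448351
  f(a) × f(c) < 0, new interval: [0.550000, 0.845000]

After 2 iteration(s), the approximation is c_2 = 0.845000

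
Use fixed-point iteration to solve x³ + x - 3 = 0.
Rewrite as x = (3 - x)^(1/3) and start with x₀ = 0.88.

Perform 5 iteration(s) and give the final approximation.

Equation: x³ + x - 3 = 0
Fixed-point form: x = (3 - x)^(1/3)
x₀ = 0.88

x_1 = g(0.880000) = 1.284632
x_2 = g(1.284632) = 1.197069
x_3 = g(1.197069) = 1.217100
x_4 = g(1.217100) = 1.212576
x_5 = g(1.212576) = 1.213601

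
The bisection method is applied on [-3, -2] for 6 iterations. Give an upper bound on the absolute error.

Bisection error bound: |error| ≤ (b-a)/2^n
|error| ≤ (-2 - (-3))/2^6 = 1/2^6
|error| ≤ 0.0156250000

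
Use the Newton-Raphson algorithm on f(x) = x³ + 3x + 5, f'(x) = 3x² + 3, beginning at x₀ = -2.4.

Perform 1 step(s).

f(x) = x³ + 3x + 5
f'(x) = 3x² + 3
x₀ = -2.4

Newton-Raphson formula: x_{n+1} = x_n - f(x_n)/f'(x_n)

Iteration 1:
  f(-2.400000) = -16.024000
  f'(-2.400000) = 20.280000
  x_1 = -2.400000 - (-16.024000)/20.280000 = -1.609862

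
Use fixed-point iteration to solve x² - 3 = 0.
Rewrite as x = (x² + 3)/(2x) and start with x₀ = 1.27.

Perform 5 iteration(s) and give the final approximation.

Equation: x² - 3 = 0
Fixed-point form: x = (x² + 3)/(2x)
x₀ = 1.27

x_1 = g(1.270000) = 1.816102
x_2 = g(1.816102) = 1.733996
x_3 = g(1.733996) = 1.732052
x_4 = g(1.732052) = 1.732051
x_5 = g(1.732051) = 1.732051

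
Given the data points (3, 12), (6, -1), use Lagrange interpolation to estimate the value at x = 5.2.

Lagrange interpolation formula:
P(x) = Σ yᵢ × Lᵢ(x)
where Lᵢ(x) = Π_{j≠i} (x - xⱼ)/(xᵢ - xⱼ)

L_0(5.2) = (5.2 - 6)/(3 - 6) = 0.266667
L_1(5.2) = (5.2 - 3)/(6 - 3) = 0.733333

P(5.2) = 12×L_0(5.2) + (-1)×L_1(5.2)
P(5.2) = 2.466667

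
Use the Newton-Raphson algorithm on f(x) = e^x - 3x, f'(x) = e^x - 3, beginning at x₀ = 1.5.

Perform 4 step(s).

f(x) = e^x - 3x
f'(x) = e^x - 3
x₀ = 1.5

Newton-Raphson formula: x_{n+1} = x_n - f(x_n)/f'(x_n)

Iteration 1:
  f(1.500000) = -0.018311
  f'(1.500000) = 1.481689
  x_1 = 1.500000 - (-0.018311)/1.481689 = 1.512358
Iteration 2:
  f(1.512358) = 0.000344
  f'(1.512358) = 1.537418
  x_2 = 1.512358 - 0.000344/1.537418 = 1.512135
Iteration 3:
  f(1.512135) = 0.000000
  f'(1.512135) = 1.536404
  x_3 = 1.512135 - 0.000000/1.536404 = 1.512135
Iteration 4:
  f(1.512135) = 0.000000
  f'(1.512135) = 1.536404
  x_4 = 1.512135 - 0.000000/1.536404 = 1.512135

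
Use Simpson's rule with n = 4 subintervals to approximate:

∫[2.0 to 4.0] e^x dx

f(x) = e^x
a = 2.0, b = 4.0, n = 4
h = (b - a)/n = 0.500000

Simpson's rule: (h/3)[f(x₀) + 4f(x₁) + 2f(x₂) + ... + f(xₙ)]

x_0 = 2.0000, f(x_0) = 7.389056, coefficient = 1
x_1 = 2.5000, f(x_1) = 12.182494, coefficient = 4
x_2 = 3.0000, f(x_2) = 20.085537, coefficient = 2
x_3 = 3.5000, f(x_3) = 33.115452, coefficient = 4
x_4 = 4.0000, f(x_4) = 54.598150, coefficient = 1

I ≈ (0.500000/3) × 283.350064 = 47.225011
Exact value: 47.209094
Error: 0.015917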